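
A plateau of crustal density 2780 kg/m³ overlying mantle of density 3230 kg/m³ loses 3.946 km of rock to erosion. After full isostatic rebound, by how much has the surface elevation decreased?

Rebound u = e ρ_c/ρ_m = 3.946 km × 2780/3230 = 3.396 km.
Net surface drop = e − u = 3.946 km − 3.396 km = e (ρ_m − ρ_c)/ρ_m = 0.55 km.

0.55 km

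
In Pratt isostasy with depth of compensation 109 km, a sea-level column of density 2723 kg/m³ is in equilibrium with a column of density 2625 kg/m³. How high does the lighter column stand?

4.07 km

ρ_ref D = ρ (D + h) → h = D (ρ_ref − ρ)/ρ.
h = 109 km × (2723 − 2625)/2625 = 4.07 km.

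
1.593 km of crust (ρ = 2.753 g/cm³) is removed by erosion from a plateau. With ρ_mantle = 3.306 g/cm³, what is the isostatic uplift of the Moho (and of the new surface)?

Unloading: uplift u = e ρ_c/ρ_m = 1.593 km × 2.753/3.306 = 1.33 km.

1.33 km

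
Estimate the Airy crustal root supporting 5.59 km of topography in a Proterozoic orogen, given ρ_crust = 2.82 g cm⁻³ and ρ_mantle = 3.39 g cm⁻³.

27.7 km

Balancing pressure at the compensation depth: the weight of the topography is balanced by the buoyancy of the root, ρ_c h = (ρ_m − ρ_c) r.
r = h · ρ_c / (ρ_m − ρ_c) = 5.59 km × 2.82 / (3.39 − 2.82) = 27.7 km.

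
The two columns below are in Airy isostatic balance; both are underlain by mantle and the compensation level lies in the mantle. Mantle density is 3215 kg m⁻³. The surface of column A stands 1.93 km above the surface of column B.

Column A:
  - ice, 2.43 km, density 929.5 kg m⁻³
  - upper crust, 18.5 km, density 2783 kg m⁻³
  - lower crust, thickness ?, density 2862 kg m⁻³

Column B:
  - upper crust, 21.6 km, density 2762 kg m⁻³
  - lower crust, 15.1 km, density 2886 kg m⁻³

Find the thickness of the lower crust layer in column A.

21 km

Take the compensation level at the base of the deeper column (depth z_c below the surface of column A) and equate Σ ρ_i t_i down to z_c; mantle fills any gap and the z_c terms cancel.
Column A: 2.43×929.5 + 18.5×2783 + x×2862 + (z_c − 20.93 − x)×3215
Column B: 1.93×0 + 21.6×2762 + 15.1×2886 + (z_c − 1.93 − 36.7)×3215
The z_c×3215 term appears on both sides and cancels. Collect the known terms of each column as K = Σ(ρt)_known − 3215 × (depth of known layers): K_A = 53744.185 − 3215×20.93 = −13545.765; K_B = 103237.8 − 3215×(1.93 + 36.7) = −20957.65.
Balance: K_A − x×(3215 − 2862) = K_B, so x = (K_A − K_B)/(3215 − 2862) = 7411.89/353 = 21 km.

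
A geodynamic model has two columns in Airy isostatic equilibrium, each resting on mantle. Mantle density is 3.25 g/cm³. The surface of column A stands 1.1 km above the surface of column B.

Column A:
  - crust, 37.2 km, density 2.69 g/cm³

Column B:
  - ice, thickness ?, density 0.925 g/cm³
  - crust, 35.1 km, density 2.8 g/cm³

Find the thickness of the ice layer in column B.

0.629 km

Take the compensation level at the base of the deeper column (depth z_c below the surface of column A) and equate Σ ρ_i t_i down to z_c; mantle fills any gap and the z_c terms cancel.
Column A: 37.2×2.69 + (z_c − 37.2)×3.25
Column B: 1.1×0 + x×0.925 + 35.1×2.8 + (z_c − 1.1 − 35.1 − x)×3.25
The z_c×3.25 term appears on both sides and cancels. Collect the known terms of each column as K = Σ(ρt)_known − 3.25 × (depth of known layers): K_A = 100.068 − 3.25×37.2 = −20.832; K_B = 98.28 − 3.25×(1.1 + 35.1) = −19.37.
Balance: K_A = K_B − x×(3.25 − 0.925), so x = (K_B − K_A)/(3.25 − 0.925) = 1.462/2.325 = 0.629 km.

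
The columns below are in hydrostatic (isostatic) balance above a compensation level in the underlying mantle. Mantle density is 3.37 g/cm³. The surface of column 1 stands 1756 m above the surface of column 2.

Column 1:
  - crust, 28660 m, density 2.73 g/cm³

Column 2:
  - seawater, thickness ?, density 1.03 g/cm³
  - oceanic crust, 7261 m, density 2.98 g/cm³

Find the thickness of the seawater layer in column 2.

4100 m

Take the compensation level at the base of the deeper column (depth z_c below the surface of column 1) and equate Σ ρ_i t_i down to z_c; mantle fills any gap and the z_c terms cancel.
Column 1: 28660×2.73 + (z_c − 28660)×3.37
Column 2: 1756×0 + x×1.03 + 7261×2.98 + (z_c − 1756 − 7261 − x)×3.37
The z_c×3.37 term appears on both sides and cancels. Collect the known terms of each column as K = Σ(ρt)_known − 3.37 × (depth of known layers): K_1 = 78241.8 − 3.37×28660 = −18342.4; K_2 = 21637.78 − 3.37×(1756 + 7261) = −8749.51.
Balance: K_1 = K_2 − x×(3.37 − 1.03), so x = (K_2 − K_1)/(3.37 − 1.03) = 9592.89/2.34 = 4100 m.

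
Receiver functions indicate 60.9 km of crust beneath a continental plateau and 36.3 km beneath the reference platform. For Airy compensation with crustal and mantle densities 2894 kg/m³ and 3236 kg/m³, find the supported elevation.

Excess crust Δ = 60.9 km − 36.3 km = 24.6 km, split between elevation h and root r with h + r = Δ.
Airy balance ρ_c h = (ρ_m − ρ_c) r gives r = h ρ_c/(ρ_m − ρ_c), so h (1 + ρ_c/(ρ_m − ρ_c)) = Δ, i.e. h = Δ (ρ_m − ρ_c)/ρ_m.
h = 24.6 km × 342/3236 = 2.6 km.

2.6 km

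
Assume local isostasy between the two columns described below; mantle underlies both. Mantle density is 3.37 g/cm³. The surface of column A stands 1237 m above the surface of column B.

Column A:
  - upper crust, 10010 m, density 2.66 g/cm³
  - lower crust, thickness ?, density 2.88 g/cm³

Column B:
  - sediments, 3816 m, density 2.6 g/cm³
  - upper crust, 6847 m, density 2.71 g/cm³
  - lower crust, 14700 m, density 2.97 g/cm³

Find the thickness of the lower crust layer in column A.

Take the compensation level at the base of the deeper column (depth z_c below the surface of column A) and equate Σ ρ_i t_i down to z_c; mantle fills any gap and the z_c terms cancel.
Column A: 10010×2.66 + x×2.88 + (z_c − 10010 − x)×3.37
Column B: 1237×0 + 3816×2.6 + 6847×2.71 + 14700×2.97 + (z_c − 1237 − 25363)×3.37
The z_c×3.37 term appears on both sides and cancels. Collect the known terms of each column as K = Σ(ρt)_known − 3.37 × (depth of known layers): K_A = 26626.6 − 3.37×10010 = −7107.1; K_B = 72135.97 − 3.37×(1237 + 25363) = −17506.03.
Balance: K_A − x×(3.37 − 2.88) = K_B, so x = (K_A − K_B)/(3.37 − 2.88) = 10398.9/0.49 = 21200 m.

21200 m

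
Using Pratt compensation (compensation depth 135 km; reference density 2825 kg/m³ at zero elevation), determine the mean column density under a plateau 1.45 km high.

Pratt balance: ρ_ref D = ρ (D + h).
ρ = ρ_ref D/(D + h) = 2825 × 135 km/(135 km + 1.45 km) = 2790 kg/m³.

2790 kg/m³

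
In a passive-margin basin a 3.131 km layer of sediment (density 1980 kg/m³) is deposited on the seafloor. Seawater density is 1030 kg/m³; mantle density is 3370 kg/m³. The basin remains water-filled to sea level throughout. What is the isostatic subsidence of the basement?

Submarine loading: the sediment displaces seawater, and the subsidence is in turn flooded, so s (ρ_m − ρ_w) = t (ρ_sed − ρ_w).
s = 3.131 km × (1980 − 1030) / (3370 − 1030) = 1.27 km.

1.27 km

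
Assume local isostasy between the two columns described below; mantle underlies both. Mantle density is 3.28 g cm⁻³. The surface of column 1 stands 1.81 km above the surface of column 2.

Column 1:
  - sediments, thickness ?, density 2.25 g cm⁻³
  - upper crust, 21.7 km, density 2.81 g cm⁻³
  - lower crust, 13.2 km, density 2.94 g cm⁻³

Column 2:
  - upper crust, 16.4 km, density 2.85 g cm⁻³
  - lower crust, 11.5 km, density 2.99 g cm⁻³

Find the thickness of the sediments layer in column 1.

Take the compensation level at the base of the deeper column (depth z_c below the surface of column 1) and equate Σ ρ_i t_i down to z_c; mantle fills any gap and the z_c terms cancel.
Column 1: x×2.25 + 21.7×2.81 + 13.2×2.94 + (z_c − 34.9 − x)×3.28
Column 2: 1.81×0 + 16.4×2.85 + 11.5×2.99 + (z_c − 1.81 − 27.9)×3.28
The z_c×3.28 term appears on both sides and cancels. Collect the known terms of each column as K = Σ(ρt)_known − 3.28 × (depth of known layers): K_1 = 99.785 − 3.28×34.9 = −14.687; K_2 = 81.125 − 3.28×(1.81 + 27.9) = −16.3238.
Balance: K_1 − x×(3.28 − 2.25) = K_2, so x = (K_1 − K_2)/(3.28 − 2.25) = 1.6368/1.03 = 1.59 km.

1.59 km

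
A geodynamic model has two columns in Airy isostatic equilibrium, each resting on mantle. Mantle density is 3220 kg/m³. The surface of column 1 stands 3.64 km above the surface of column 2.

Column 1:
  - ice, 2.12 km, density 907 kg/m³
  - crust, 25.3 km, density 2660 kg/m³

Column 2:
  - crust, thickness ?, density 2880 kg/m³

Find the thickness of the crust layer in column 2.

Take the compensation level at the base of the deeper column (depth z_c below the surface of column 1) and equate Σ ρ_i t_i down to z_c; mantle fills any gap and the z_c terms cancel.
Column 1: 2.12×907 + 25.3×2660 + (z_c − 27.42)×3220
Column 2: 3.64×0 + x×2880 + (z_c − 3.64 − 0 − x)×3220
The z_c×3220 term appears on both sides and cancels. Collect the known terms of each column as K = Σ(ρt)_known − 3220 × (depth of known layers): K_1 = 69220.84 − 3220×27.42 = −19071.56; K_2 = 0 − 3220×(3.64 + 0) = −11720.8.
Balance: K_1 = K_2 − x×(3220 − 2880), so x = (K_2 − K_1)/(3220 − 2880) = 7350.76/340 = 21.6 km.

21.6 km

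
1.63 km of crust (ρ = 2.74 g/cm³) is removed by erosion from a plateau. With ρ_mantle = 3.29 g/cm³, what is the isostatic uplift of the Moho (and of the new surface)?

1.36 km

Unloading: uplift u = e ρ_c/ρ_m = 1.63 km × 2.74/3.29 = 1.36 km.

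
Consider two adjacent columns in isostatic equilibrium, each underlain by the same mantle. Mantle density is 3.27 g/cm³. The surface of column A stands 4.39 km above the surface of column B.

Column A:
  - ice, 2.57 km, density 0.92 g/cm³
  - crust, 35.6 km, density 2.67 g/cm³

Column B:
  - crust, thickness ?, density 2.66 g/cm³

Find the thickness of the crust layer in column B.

21.4 km

Take the compensation level at the base of the deeper column (depth z_c below the surface of column A) and equate Σ ρ_i t_i down to z_c; mantle fills any gap and the z_c terms cancel.
Column A: 2.57×0.92 + 35.6×2.67 + (z_c − 38.17)×3.27
Column B: 4.39×0 + x×2.66 + (z_c − 4.39 − 0 − x)×3.27
The z_c×3.27 term appears on both sides and cancels. Collect the known terms of each column as K = Σ(ρt)_known − 3.27 × (depth of known layers): K_A = 97.4164 − 3.27×38.17 = −27.3995; K_B = 0 − 3.27×(4.39 + 0) = −14.3553.
Balance: K_A = K_B − x×(3.27 − 2.66), so x = (K_B − K_A)/(3.27 − 2.66) = 13.0442/0.61 = 21.4 km.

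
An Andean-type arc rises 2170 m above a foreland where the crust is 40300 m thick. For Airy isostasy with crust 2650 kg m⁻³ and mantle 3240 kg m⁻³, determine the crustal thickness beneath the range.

52200 m

Root depth r = h ρ_c / (ρ_m − ρ_c) = 2170 m × 2650 / 590 = 9747 m.
Total thickness = T + h + r = 40300 m + 2170 m + 9747 m = 52200 m.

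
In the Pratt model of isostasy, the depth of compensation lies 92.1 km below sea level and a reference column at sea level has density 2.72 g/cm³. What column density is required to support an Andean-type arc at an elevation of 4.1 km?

2.6 g/cm³

Pratt balance: ρ_ref D = ρ (D + h).
ρ = ρ_ref D/(D + h) = 2.72 × 92.1 km/(92.1 km + 4.1 km) = 2.6 g/cm³.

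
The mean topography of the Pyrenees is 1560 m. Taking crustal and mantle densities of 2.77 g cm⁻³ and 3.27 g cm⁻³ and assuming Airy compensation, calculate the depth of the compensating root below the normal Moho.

8640 m

For local isostatic compensation: the weight of the topography is balanced by the buoyancy of the root, ρ_c h = (ρ_m − ρ_c) r.
r = h · ρ_c / (ρ_m − ρ_c) = 1560 m × 2.77 / (3.27 − 2.77) = 8640 m.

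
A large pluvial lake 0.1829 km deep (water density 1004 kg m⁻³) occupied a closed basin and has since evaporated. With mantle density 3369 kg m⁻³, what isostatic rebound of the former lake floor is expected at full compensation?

0.0545 km

u = d ρ_w/ρ_m = 0.1829 km × 1004/3369 = 0.0545 km.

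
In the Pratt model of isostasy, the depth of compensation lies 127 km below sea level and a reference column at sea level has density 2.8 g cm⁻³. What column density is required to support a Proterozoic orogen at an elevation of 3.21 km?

2.73 g cm⁻³

Pratt balance: ρ_ref D = ρ (D + h).
ρ = ρ_ref D/(D + h) = 2.8 × 127 km/(127 km + 3.21 km) = 2.73 g cm⁻³.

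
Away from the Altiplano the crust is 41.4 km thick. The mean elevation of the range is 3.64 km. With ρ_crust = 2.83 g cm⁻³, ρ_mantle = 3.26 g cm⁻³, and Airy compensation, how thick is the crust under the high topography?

Root depth r = h ρ_c / (ρ_m − ρ_c) = 3.64 km × 2.83 / 0.43 = 23.96 km.
Total thickness = T + h + r = 41.4 km + 3.64 km + 23.96 km = 69 km.

69 km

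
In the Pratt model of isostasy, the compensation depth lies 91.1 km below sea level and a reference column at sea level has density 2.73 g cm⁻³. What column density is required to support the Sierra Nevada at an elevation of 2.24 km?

Pratt balance: ρ_ref D = ρ (D + h).
ρ = ρ_ref D/(D + h) = 2.73 × 91.1 km/(91.1 km + 2.24 km) = 2.66 g cm⁻³.

2.66 g cm⁻³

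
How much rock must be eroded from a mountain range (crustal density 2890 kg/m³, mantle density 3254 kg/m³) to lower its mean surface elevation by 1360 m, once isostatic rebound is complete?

12200 m

Net drop Δ = e − u = e − e ρ_c/ρ_m = e (ρ_m − ρ_c)/ρ_m.
e = Δ ρ_m/(ρ_m − ρ_c) = 1360 m × 3254/364 = 12200 m.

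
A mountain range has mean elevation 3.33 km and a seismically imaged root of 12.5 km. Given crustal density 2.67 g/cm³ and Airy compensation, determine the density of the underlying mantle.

3.38 g/cm³

Airy balance: ρ_c h = (ρ_m − ρ_c) r → ρ_m = ρ_c (1 + h/r).
ρ_m = 2.67 × (1 + 3.33 km/12.5 km) = 3.38 g/cm³.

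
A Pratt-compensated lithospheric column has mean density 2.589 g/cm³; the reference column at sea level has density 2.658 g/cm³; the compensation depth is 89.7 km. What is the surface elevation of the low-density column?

ρ_ref D = ρ (D + h) → h = D (ρ_ref − ρ)/ρ.
h = 89.7 km × (2.658 − 2.589)/2.589 = 2.39 km.

2.39 km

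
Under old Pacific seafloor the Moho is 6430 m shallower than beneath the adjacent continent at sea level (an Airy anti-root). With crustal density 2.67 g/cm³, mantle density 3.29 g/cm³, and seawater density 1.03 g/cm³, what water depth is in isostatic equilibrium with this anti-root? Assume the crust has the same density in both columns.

Replacing a thickness d of crust by seawater at the top must be balanced by replacing crust with mantle at the base: d (ρ_c − ρ_w) = a (ρ_m − ρ_c).
d = a (ρ_m − ρ_c)/(ρ_c − ρ_w) = 6430 m × 0.62/1.64 = 2430 m.

2430 m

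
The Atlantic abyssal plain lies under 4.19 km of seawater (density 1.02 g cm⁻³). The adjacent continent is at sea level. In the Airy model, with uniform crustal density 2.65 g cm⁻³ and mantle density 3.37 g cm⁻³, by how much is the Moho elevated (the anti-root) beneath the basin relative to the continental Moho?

9.49 km

Isostatic balance requires: replacing crust with seawater at the top is compensated by replacing crust with mantle at the base: d (ρ_c − ρ_w) = a (ρ_m − ρ_c).
a = d (ρ_c − ρ_w)/(ρ_m − ρ_c) = 4.19 km × 1.63/0.72 = 9.49 km.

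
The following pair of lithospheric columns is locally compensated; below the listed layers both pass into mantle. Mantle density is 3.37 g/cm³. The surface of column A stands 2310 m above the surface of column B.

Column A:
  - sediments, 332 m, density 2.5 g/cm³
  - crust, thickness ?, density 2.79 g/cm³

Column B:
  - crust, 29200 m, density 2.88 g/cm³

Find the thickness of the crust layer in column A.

Take the compensation level at the base of the deeper column (depth z_c below the surface of column A) and equate Σ ρ_i t_i down to z_c; mantle fills any gap and the z_c terms cancel.
Column A: 332×2.5 + x×2.79 + (z_c − 332 − x)×3.37
Column B: 2310×0 + 29200×2.88 + (z_c − 2310 − 29200)×3.37
The z_c×3.37 term appears on both sides and cancels. Collect the known terms of each column as K = Σ(ρt)_known − 3.37 × (depth of known layers): K_A = 830 − 3.37×332 = −288.84; K_B = 84096 − 3.37×(2310 + 29200) = −22092.7.
Balance: K_A − x×(3.37 − 2.79) = K_B, so x = (K_A − K_B)/(3.37 − 2.79) = 21803.9/0.58 = 37600 m.

37600 m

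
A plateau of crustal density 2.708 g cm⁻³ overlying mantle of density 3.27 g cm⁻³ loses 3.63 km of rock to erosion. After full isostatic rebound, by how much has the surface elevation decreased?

Rebound u = e ρ_c/ρ_m = 3.63 km × 2.708/3.27 = 3.006 km.
Net surface drop = e − u = 3.63 km − 3.006 km = e (ρ_m − ρ_c)/ρ_m = 0.624 km.

0.624 km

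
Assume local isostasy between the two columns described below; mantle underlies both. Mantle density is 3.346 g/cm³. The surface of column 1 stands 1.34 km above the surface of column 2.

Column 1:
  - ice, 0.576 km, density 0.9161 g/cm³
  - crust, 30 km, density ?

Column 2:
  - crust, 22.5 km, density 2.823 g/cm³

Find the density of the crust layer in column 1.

Take the compensation level at the base of the deeper column (depth z_c below the surface of column 1) and equate Σ ρ_i t_i down to z_c; mantle fills any gap and the z_c terms cancel.
Column 1: 0.576×0.9161 + 30×ρ + (z_c − 30.576)×3.346
Column 2: 1.34×0 + 22.5×2.823 + (z_c − 1.34 − 22.5)×3.346
The z_c×3.346 term appears on both sides and cancels. Collect the known terms of each column as K = Σ(ρt)_known − 3.346 × (depth of known layers): K_1 = 0.5276736 − 3.346×30.576 = −101.779622; K_2 = 63.5175 − 3.346×(1.34 + 22.5) = −16.25114.
Balance: K_1 + 30×ρ = K_2, so ρ = (K_2 − K_1)/30 = 85.5285/30 = 2.85 g/cm³.

2.85 g/cm³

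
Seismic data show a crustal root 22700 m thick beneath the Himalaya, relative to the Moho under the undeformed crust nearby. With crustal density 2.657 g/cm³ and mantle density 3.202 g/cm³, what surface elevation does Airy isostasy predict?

4660 m

In Airy isostatic equilibrium: ρ_c h = (ρ_m − ρ_c) r.
h = r (ρ_m − ρ_c) / ρ_c = 22700 m × (3.202 − 2.657) / 2.657 = 4660 m.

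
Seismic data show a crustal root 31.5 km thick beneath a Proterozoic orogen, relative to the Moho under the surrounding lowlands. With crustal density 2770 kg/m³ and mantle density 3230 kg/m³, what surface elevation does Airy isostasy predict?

5.23 km

Equating mass per unit area of the two columns: ρ_c h = (ρ_m − ρ_c) r.
h = r (ρ_m − ρ_c) / ρ_c = 31.5 km × (3230 − 2770) / 2770 = 5.23 km.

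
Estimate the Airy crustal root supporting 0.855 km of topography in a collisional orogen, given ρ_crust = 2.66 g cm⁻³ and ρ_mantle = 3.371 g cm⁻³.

Equating mass per unit area of the two columns: the weight of the topography is balanced by the buoyancy of the root, ρ_c h = (ρ_m − ρ_c) r.
r = h · ρ_c / (ρ_m − ρ_c) = 0.855 km × 2.66 / (3.371 − 2.66) = 3.2 km.

3.2 km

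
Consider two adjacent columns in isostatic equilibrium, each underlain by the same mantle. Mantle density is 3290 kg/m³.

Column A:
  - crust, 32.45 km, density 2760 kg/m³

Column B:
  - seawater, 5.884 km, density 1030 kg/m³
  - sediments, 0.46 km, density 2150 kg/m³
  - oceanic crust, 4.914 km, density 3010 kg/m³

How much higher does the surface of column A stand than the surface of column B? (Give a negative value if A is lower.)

For any compensation level in the mantle, the mantle terms cancel and isostasy reduces to e = (Σt_A − Σt_B) − (Σ(ρt)_A − Σ(ρt)_B) / ρ_m.
Σt_A = 32.45 km; Σt_B = 11.258 km; Σ(ρt)_A = 89562; Σ(ρt)_B = 21840.66 (in km·kg/m³).
e = (32.45 − 11.258) − (89562 − 21840.66) / 3290 = 0.608 km.

0.608 km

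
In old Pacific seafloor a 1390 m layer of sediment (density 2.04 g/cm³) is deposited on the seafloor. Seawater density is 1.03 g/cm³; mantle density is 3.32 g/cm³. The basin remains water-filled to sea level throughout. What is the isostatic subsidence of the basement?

613 m

Submarine loading: the sediment displaces seawater, and the subsidence is in turn flooded, so s (ρ_m − ρ_w) = t (ρ_sed − ρ_w).
s = 1390 m × (2.04 − 1.03) / (3.32 − 1.03) = 613 m.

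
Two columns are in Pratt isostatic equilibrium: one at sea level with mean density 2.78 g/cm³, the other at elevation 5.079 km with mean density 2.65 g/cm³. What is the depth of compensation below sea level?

104 km

ρ_ref D = ρ (D + h) → D (ρ_ref − ρ) = ρ h.
D = ρ h/(ρ_ref − ρ) = 2.65 × 5.079 km/(2.78 − 2.65) = 104 km.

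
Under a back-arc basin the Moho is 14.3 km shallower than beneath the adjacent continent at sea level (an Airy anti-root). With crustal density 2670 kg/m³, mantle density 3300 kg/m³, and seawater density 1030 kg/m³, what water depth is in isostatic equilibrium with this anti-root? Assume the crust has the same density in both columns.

Replacing a thickness d of crust by seawater at the top must be balanced by replacing crust with mantle at the base: d (ρ_c − ρ_w) = a (ρ_m − ρ_c).
d = a (ρ_m − ρ_c)/(ρ_c − ρ_w) = 14.3 km × 630/1640 = 5.49 km.

5.49 km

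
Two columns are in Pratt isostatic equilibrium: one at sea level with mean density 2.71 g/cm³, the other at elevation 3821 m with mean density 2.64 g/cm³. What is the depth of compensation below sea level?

ρ_ref D = ρ (D + h) → D (ρ_ref − ρ) = ρ h.
D = ρ h/(ρ_ref − ρ) = 2.64 × 3821 m/(2.71 − 2.64) = 144000 m.

144000 m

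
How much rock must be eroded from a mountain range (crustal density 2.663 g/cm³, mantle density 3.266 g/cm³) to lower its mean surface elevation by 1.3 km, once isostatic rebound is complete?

7.04 km

Net drop Δ = e − u = e − e ρ_c/ρ_m = e (ρ_m − ρ_c)/ρ_m.
e = Δ ρ_m/(ρ_m − ρ_c) = 1.3 km × 3.266/0.603 = 7.04 km.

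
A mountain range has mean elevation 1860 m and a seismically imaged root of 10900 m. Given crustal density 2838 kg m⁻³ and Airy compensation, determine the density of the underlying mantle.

Airy balance: ρ_c h = (ρ_m − ρ_c) r → ρ_m = ρ_c (1 + h/r).
ρ_m = 2838 × (1 + 1860 m/10900 m) = 3320 kg m⁻³.

3320 kg m⁻³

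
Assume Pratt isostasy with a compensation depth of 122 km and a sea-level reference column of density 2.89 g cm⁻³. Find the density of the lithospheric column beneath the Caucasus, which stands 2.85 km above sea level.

Pratt balance: ρ_ref D = ρ (D + h).
ρ = ρ_ref D/(D + h) = 2.89 × 122 km/(122 km + 2.85 km) = 2.82 g cm⁻³.

2.82 g cm⁻³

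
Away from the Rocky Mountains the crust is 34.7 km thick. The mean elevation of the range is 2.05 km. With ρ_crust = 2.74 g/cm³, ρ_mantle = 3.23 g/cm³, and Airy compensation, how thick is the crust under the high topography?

Root depth r = h ρ_c / (ρ_m − ρ_c) = 2.05 km × 2.74 / 0.49 = 11.46 km.
Total thickness = T + h + r = 34.7 km + 2.05 km + 11.46 km = 48.2 km.

48.2 km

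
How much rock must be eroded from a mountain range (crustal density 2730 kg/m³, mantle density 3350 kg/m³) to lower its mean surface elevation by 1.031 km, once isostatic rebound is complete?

5.57 km

Net drop Δ = e − u = e − e ρ_c/ρ_m = e (ρ_m − ρ_c)/ρ_m.
e = Δ ρ_m/(ρ_m − ρ_c) = 1.031 km × 3350/620 = 5.57 km.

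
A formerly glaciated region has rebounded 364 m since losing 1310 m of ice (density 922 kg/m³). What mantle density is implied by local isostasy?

ρ_m = ρ_ice t / u = 922 × 1310 m/364 m = 3320 kg/m³.

3320 kg/m³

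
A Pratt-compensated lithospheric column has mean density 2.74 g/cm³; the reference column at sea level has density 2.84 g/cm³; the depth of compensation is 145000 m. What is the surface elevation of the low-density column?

5290 m

ρ_ref D = ρ (D + h) → h = D (ρ_ref − ρ)/ρ.
h = 145000 m × (2.84 − 2.74)/2.74 = 5290 m.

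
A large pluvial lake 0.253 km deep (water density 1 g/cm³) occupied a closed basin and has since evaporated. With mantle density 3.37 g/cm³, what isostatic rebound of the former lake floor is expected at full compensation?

u = d ρ_w/ρ_m = 0.253 km × 1/3.37 = 0.0751 km.

0.0751 km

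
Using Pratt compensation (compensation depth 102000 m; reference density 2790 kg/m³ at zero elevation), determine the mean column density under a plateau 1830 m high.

Pratt balance: ρ_ref D = ρ (D + h).
ρ = ρ_ref D/(D + h) = 2790 × 102000 m/(102000 m + 1830 m) = 2740 kg/m³.

2740 kg/m³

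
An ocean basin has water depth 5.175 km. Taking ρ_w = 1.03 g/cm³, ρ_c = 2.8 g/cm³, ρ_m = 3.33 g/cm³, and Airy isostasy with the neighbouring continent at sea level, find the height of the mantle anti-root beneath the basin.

17.3 km

Equating mass per unit area of the two columns: replacing crust with seawater at the top is compensated by replacing crust with mantle at the base: d (ρ_c − ρ_w) = a (ρ_m − ρ_c).
a = d (ρ_c − ρ_w)/(ρ_m − ρ_c) = 5.175 km × 1.77/0.53 = 17.3 km.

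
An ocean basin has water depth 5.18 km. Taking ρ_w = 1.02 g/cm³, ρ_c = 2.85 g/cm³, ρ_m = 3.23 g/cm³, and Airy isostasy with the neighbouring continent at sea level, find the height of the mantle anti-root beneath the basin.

24.9 km

For local isostatic compensation: replacing crust with seawater at the top is compensated by replacing crust with mantle at the base: d (ρ_c − ρ_w) = a (ρ_m − ρ_c).
a = d (ρ_c − ρ_w)/(ρ_m − ρ_c) = 5.18 km × 1.83/0.38 = 24.9 km.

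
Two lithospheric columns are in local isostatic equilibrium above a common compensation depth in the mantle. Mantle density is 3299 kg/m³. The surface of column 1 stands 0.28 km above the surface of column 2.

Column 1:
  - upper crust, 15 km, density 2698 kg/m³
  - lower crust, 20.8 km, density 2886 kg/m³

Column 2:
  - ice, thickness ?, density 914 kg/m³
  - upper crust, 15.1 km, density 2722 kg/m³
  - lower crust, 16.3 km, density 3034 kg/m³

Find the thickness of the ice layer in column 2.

1.53 km

Take the compensation level at the base of the deeper column (depth z_c below the surface of column 1) and equate Σ ρ_i t_i down to z_c; mantle fills any gap and the z_c terms cancel.
Column 1: 15×2698 + 20.8×2886 + (z_c − 35.8)×3299
Column 2: 0.28×0 + x×914 + 15.1×2722 + 16.3×3034 + (z_c − 0.28 − 31.4 − x)×3299
The z_c×3299 term appears on both sides and cancels. Collect the known terms of each column as K = Σ(ρt)_known − 3299 × (depth of known layers): K_1 = 100498.8 − 3299×35.8 = −17605.4; K_2 = 90556.4 − 3299×(0.28 + 31.4) = −13955.92.
Balance: K_1 = K_2 − x×(3299 − 914), so x = (K_2 − K_1)/(3299 − 914) = 3649.48/2385 = 1.53 km.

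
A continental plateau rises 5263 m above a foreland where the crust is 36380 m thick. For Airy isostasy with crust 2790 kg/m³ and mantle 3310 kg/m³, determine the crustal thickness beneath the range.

69900 m

Root depth r = h ρ_c / (ρ_m − ρ_c) = 5263 m × 2790 / 520 = 28240 m.
Total thickness = T + h + r = 36380 m + 5263 m + 28240 m = 69900 m.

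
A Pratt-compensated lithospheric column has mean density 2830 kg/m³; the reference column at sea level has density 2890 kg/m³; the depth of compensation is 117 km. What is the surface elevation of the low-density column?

2.48 km

ρ_ref D = ρ (D + h) → h = D (ρ_ref − ρ)/ρ.
h = 117 km × (2890 − 2830)/2830 = 2.48 km.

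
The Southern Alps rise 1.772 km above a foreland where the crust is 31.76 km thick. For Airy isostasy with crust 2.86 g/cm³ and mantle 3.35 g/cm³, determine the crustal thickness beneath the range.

Root depth r = h ρ_c / (ρ_m − ρ_c) = 1.772 km × 2.86 / 0.49 = 10.34 km.
Total thickness = T + h + r = 31.76 km + 1.772 km + 10.34 km = 43.9 km.

43.9 km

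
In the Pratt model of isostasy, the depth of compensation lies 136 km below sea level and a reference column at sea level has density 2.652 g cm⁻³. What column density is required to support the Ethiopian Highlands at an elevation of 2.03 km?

Pratt balance: ρ_ref D = ρ (D + h).
ρ = ρ_ref D/(D + h) = 2.652 × 136 km/(136 km + 2.03 km) = 2.61 g cm⁻³.

2.61 g cm⁻³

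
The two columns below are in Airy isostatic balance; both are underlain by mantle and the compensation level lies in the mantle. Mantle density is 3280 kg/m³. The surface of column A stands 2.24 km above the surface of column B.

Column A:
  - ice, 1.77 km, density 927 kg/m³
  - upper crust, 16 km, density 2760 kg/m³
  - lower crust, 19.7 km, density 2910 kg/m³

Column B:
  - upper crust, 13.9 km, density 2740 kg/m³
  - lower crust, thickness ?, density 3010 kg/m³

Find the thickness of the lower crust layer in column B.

18.2 km

Take the compensation level at the base of the deeper column (depth z_c below the surface of column A) and equate Σ ρ_i t_i down to z_c; mantle fills any gap and the z_c terms cancel.
Column A: 1.77×927 + 16×2760 + 19.7×2910 + (z_c − 37.47)×3280
Column B: 2.24×0 + 13.9×2740 + x×3010 + (z_c − 2.24 − 13.9 − x)×3280
The z_c×3280 term appears on both sides and cancels. Collect the known terms of each column as K = Σ(ρt)_known − 3280 × (depth of known layers): K_A = 103127.79 − 3280×37.47 = −19773.81; K_B = 38086 − 3280×(2.24 + 13.9) = −14853.2.
Balance: K_A = K_B − x×(3280 − 3010), so x = (K_B − K_A)/(3280 − 3010) = 4920.61/270 = 18.2 km.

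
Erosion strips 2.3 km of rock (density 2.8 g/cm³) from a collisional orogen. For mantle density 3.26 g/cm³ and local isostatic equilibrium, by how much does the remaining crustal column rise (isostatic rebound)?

Unloading: uplift u = e ρ_c/ρ_m = 2.3 km × 2.8/3.26 = 1.98 km.

1.98 km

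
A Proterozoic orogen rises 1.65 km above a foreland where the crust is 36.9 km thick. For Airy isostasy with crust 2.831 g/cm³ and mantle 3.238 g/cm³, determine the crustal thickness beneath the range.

50 km

Root depth r = h ρ_c / (ρ_m − ρ_c) = 1.65 km × 2.831 / 0.407 = 11.48 km.
Total thickness = T + h + r = 36.9 km + 1.65 km + 11.48 km = 50 km.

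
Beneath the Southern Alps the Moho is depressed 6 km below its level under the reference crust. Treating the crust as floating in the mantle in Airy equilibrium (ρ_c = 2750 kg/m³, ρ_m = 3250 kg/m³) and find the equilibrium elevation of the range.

For local isostatic compensation: ρ_c h = (ρ_m − ρ_c) r.
h = r (ρ_m − ρ_c) / ρ_c = 6 km × (3250 − 2750) / 2750 = 1.09 km.

1.09 km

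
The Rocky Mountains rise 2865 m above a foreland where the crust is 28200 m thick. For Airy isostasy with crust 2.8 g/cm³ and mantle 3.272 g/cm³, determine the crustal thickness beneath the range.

48100 m

Root depth r = h ρ_c / (ρ_m − ρ_c) = 2865 m × 2.8 / 0.472 = 17000 m.
Total thickness = T + h + r = 28200 m + 2865 m + 17000 m = 48100 m.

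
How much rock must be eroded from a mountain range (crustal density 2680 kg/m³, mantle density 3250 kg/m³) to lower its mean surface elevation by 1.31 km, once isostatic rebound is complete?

Net drop Δ = e − u = e − e ρ_c/ρ_m = e (ρ_m − ρ_c)/ρ_m.
e = Δ ρ_m/(ρ_m − ρ_c) = 1.31 km × 3250/570 = 7.47 km.

7.47 km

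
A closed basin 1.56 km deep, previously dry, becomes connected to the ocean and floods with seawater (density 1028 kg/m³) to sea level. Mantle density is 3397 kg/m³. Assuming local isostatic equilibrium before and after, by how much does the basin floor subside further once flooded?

0.677 km

After flooding the water column is d + s deep. Its weight must equal the weight of mantle displaced by the extra subsidence s: (d + s) ρ_w = s ρ_m.
s = d ρ_w / (ρ_m − ρ_w) = 1.56 km × 1028/(3397 − 1028) = 0.677 km.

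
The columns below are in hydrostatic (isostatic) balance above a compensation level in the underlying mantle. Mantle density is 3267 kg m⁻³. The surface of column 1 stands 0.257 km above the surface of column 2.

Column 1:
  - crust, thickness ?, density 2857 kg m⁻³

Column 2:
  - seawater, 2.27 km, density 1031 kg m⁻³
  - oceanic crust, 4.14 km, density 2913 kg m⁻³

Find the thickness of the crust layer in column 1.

18 km

Take the compensation level at the base of the deeper column (depth z_c below the surface of column 1) and equate Σ ρ_i t_i down to z_c; mantle fills any gap and the z_c terms cancel.
Column 1: x×2857 + (z_c − 0 − x)×3267
Column 2: 0.257×0 + 2.27×1031 + 4.14×2913 + (z_c − 0.257 − 6.41)×3267
The z_c×3267 term appears on both sides and cancels. Collect the known terms of each column as K = Σ(ρt)_known − 3267 × (depth of known layers): K_1 = 0 − 3267×0 = 0; K_2 = 14400.19 − 3267×(0.257 + 6.41) = −7380.899.
Balance: K_1 − x×(3267 − 2857) = K_2, so x = (K_1 − K_2)/(3267 − 2857) = 7380.9/410 = 18 km.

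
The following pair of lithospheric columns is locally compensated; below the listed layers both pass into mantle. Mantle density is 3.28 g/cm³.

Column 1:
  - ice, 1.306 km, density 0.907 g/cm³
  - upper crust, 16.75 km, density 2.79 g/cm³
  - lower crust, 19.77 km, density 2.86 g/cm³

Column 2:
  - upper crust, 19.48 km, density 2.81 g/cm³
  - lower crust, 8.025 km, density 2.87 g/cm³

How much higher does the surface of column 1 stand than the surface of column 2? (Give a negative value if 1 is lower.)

For any compensation level in the mantle, the mantle terms cancel and isostasy reduces to e = (Σt_1 − Σt_2) − (Σ(ρt)_1 − Σ(ρt)_2) / ρ_m.
Σt_1 = 37.826 km; Σt_2 = 27.505 km; Σ(ρt)_1 = 104.459242; Σ(ρt)_2 = 77.77055 (in km·g/cm³).
e = (37.826 − 27.505) − (104.459242 − 77.77055) / 3.28 = 2.18 km.

2.18 km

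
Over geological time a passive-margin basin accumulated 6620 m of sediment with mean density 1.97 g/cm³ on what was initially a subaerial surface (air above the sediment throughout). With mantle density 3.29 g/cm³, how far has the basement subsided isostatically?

3960 m

Subaerial load: s = t ρ_sed / ρ_m = 6620 m × 1.97/3.29 = 3960 m.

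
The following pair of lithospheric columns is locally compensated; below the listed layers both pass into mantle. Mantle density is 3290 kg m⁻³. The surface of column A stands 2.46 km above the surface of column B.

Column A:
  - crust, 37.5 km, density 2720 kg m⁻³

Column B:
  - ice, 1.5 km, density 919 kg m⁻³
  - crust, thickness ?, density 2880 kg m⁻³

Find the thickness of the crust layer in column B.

Take the compensation level at the base of the deeper column (depth z_c below the surface of column A) and equate Σ ρ_i t_i down to z_c; mantle fills any gap and the z_c terms cancel.
Column A: 37.5×2720 + (z_c − 37.5)×3290
Column B: 2.46×0 + 1.5×919 + x×2880 + (z_c − 2.46 − 1.5 − x)×3290
The z_c×3290 term appears on both sides and cancels. Collect the known terms of each column as K = Σ(ρt)_known − 3290 × (depth of known layers): K_A = 102000 − 3290×37.5 = −21375; K_B = 1378.5 − 3290×(2.46 + 1.5) = −11649.9.
Balance: K_A = K_B − x×(3290 − 2880), so x = (K_B − K_A)/(3290 − 2880) = 9725.1/410 = 23.7 km.

23.7 km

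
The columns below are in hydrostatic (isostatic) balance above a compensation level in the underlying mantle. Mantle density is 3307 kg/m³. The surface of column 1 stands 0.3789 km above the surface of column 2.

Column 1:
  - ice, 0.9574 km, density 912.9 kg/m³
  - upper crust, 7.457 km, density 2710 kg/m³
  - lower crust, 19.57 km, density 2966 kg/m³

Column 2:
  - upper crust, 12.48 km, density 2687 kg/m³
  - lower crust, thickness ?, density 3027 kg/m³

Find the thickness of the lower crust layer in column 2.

15.8 km

Take the compensation level at the base of the deeper column (depth z_c below the surface of column 1) and equate Σ ρ_i t_i down to z_c; mantle fills any gap and the z_c terms cancel.
Column 1: 0.9574×912.9 + 7.457×2710 + 19.57×2966 + (z_c − 27.9844)×3307
Column 2: 0.3789×0 + 12.48×2687 + x×3027 + (z_c − 0.3789 − 12.48 − x)×3307
The z_c×3307 term appears on both sides and cancels. Collect the known terms of each column as K = Σ(ρt)_known − 3307 × (depth of known layers): K_1 = 79127.1005 − 3307×27.9844 = −13417.3103; K_2 = 33533.76 − 3307×(0.3789 + 12.48) = −8990.6223.
Balance: K_1 = K_2 − x×(3307 − 3027), so x = (K_2 − K_1)/(3307 − 3027) = 4426.69/280 = 15.8 km.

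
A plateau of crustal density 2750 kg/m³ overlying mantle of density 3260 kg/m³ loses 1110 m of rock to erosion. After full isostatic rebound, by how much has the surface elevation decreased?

Rebound u = e ρ_c/ρ_m = 1110 m × 2750/3260 = 936.3 m.
Net surface drop = e − u = 1110 m − 936.3 m = e (ρ_m − ρ_c)/ρ_m = 174 m.

174 m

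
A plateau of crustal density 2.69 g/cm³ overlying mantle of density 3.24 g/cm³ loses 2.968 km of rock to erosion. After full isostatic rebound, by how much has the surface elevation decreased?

0.504 km

Rebound u = e ρ_c/ρ_m = 2.968 km × 2.69/3.24 = 2.464 km.
Net surface drop = e − u = 2.968 km − 2.464 km = e (ρ_m − ρ_c)/ρ_m = 0.504 km.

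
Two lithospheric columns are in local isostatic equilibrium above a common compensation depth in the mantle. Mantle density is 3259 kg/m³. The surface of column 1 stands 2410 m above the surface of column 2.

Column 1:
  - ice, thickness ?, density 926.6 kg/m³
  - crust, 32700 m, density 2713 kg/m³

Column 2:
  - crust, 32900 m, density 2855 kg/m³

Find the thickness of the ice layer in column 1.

1410 m

Take the compensation level at the base of the deeper column (depth z_c below the surface of column 1) and equate Σ ρ_i t_i down to z_c; mantle fills any gap and the z_c terms cancel.
Column 1: x×926.6 + 32700×2713 + (z_c − 32700 − x)×3259
Column 2: 2410×0 + 32900×2855 + (z_c − 2410 − 32900)×3259
The z_c×3259 term appears on both sides and cancels. Collect the known terms of each column as K = Σ(ρt)_known − 3259 × (depth of known layers): K_1 = 88715100 − 3259×32700 = −17854200; K_2 = 93929500 − 3259×(2410 + 32900) = −21145790.
Balance: K_1 − x×(3259 − 926.6) = K_2, so x = (K_1 − K_2)/(3259 − 926.6) = 3291590/2332.4 = 1410 m.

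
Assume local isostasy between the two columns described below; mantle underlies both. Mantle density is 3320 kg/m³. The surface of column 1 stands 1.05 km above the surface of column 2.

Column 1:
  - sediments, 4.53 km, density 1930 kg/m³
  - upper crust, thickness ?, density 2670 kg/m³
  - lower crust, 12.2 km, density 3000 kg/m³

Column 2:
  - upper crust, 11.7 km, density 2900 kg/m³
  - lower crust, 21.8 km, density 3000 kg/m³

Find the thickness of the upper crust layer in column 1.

7.96 km

Take the compensation level at the base of the deeper column (depth z_c below the surface of column 1) and equate Σ ρ_i t_i down to z_c; mantle fills any gap and the z_c terms cancel.
Column 1: 4.53×1930 + x×2670 + 12.2×3000 + (z_c − 16.73 − x)×3320
Column 2: 1.05×0 + 11.7×2900 + 21.8×3000 + (z_c − 1.05 − 33.5)×3320
The z_c×3320 term appears on both sides and cancels. Collect the known terms of each column as K = Σ(ρt)_known − 3320 × (depth of known layers): K_1 = 45342.9 − 3320×16.73 = −10200.7; K_2 = 99330 − 3320×(1.05 + 33.5) = −15376.
Balance: K_1 − x×(3320 − 2670) = K_2, so x = (K_1 − K_2)/(3320 − 2670) = 5175.3/650 = 7.96 km.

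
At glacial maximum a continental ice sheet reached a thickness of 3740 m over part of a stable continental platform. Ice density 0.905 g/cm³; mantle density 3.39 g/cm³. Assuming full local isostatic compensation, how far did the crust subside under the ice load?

Balancing pressure at the compensation depth: the ice load ρ_ice t is balanced by mantle displaced below, ρ_m s.
s = t ρ_ice / ρ_m = 3740 m × 0.905/3.39 = 998 m.

998 m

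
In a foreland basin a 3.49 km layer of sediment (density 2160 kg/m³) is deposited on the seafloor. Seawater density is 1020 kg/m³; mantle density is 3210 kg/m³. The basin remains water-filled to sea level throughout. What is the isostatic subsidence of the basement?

1.82 km

Submarine loading: the sediment displaces seawater, and the subsidence is in turn flooded, so s (ρ_m − ρ_w) = t (ρ_sed − ρ_w).
s = 3.49 km × (2160 − 1020) / (3210 − 1020) = 1.82 km.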